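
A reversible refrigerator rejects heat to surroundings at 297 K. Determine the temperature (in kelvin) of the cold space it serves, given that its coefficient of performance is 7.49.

COP_R = T_C/(T_H − T_C) ⇒ T_C = T_H·COP_R/(1 + COP_R) = 297.00 × 7.49/(1 + 7.49) = 262 K.

T_C ≈ 262 K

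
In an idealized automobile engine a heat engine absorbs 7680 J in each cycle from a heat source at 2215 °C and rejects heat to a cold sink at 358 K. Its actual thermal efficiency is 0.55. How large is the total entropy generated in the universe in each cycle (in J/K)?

T_H = 2215 °C → 2215 + 273.15 = 2488.15 K.
W = η·Q_H = 0.55 × 7680 = 4224 J, so Q_C = Q_H − W = 3456 J.
Entropy balance on the reservoirs: −Q_H/T_H = -3.087 J/K, +Q_C/T_C = 9.654 J/K.
ΔS_univ = −Q_H/T_H + Q_C/T_C = 6.57 J/K (> 0, since η = 0.55 < η_Carnot = 0.856).

ΔS_univ ≈ 6.57 J/K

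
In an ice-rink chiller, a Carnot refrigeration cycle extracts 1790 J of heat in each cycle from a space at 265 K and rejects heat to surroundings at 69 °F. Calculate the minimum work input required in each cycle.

T_H = 69 °F → (69 − 32) × 5/9 = 20.56 °C = 293.71 K.
For a reversible refrigerator, COP_R = T_C/(T_H − T_C) = 265.00/28.71 = 9.2317.
W = Q_C/COP_R = 1790/9.2317 = 193.9 J.

W_in ≈ 193.9 J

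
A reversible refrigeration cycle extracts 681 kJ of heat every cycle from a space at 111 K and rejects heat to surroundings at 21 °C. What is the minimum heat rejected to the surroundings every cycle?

Q_H ≈ 1805 kJ

T_H = 21 °C → 21 + 273.15 = 294.15 K.
For a reversible cycle Q_H/Q_C = T_H/T_C, so Q_H = Q_C·T_H/T_C = 681 × 294.15/111.00 = 1805 kJ.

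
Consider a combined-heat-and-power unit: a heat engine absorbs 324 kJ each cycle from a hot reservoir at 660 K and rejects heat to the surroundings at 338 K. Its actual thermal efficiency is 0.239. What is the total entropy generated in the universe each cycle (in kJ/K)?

ΔS_univ ≈ 0.239 kJ/K

W = η·Q_H = 0.239 × 324 = 77.44 kJ, so Q_C = Q_H − W = 246.6 kJ.
Entropy balance on the reservoirs: −Q_H/T_H = -0.4909 kJ/K, +Q_C/T_C = 0.7295 kJ/K.
ΔS_univ = −Q_H/T_H + Q_C/T_C = 0.239 kJ/K (> 0, since η = 0.239 < η_Carnot = 0.488).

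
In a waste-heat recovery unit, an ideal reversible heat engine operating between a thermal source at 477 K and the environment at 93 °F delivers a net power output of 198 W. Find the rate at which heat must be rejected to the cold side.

Q̇_C ≈ 358 W

T_C = 93 °F → (93 − 32) × 5/9 = 33.89 °C = 307.04 K.
η_rev = 1 − T_C/T_H = 1 − 307.04/477.00 = 0.3563.
Since Q_C/Q_H = T_C/T_H and Q_H = W/η, Q_C = W·T_C/(T_H − T_C) = 198 × 307.04/169.96 = 358 W.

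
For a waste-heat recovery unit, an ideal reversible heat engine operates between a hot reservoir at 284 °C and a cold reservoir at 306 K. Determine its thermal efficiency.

η ≈ 0.4508

T_H = 284 °C → 284 + 273.15 = 557.15 K.
η_rev = 1 − T_C/T_H = 1 − 306.00/557.15 = 0.4508.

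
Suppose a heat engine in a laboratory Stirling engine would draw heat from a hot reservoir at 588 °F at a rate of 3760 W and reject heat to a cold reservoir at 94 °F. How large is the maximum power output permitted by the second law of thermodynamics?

T_H = 588 °F → (588 − 32) × 5/9 = 308.89 °C = 582.04 K.
T_C = 94 °F → (94 − 32) × 5/9 = 34.44 °C = 307.59 K.
The upper bound on efficiency is η_max = 1 − T_C/T_H = 1 − 307.59/582.04 = 0.4715.
W_max = η_max · Q_H = 0.4715 × 3760 = 1770 W.

Ẇ_max ≈ 1770 W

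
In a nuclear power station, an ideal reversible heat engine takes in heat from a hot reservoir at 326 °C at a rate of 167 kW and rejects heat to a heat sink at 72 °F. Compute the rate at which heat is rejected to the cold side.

T_H = 326 °C → 326 + 273.15 = 599.15 K.
T_C = 72 °F → (72 − 32) × 5/9 = 22.22 °C = 295.37 K.
Since the cycle is reversible, η = 1 − T_C/T_H = 1 − 295.37/599.15 = 0.5070.
For a reversible cycle Q_C/Q_H = T_C/T_H, so Q_C = 167 × 295.37/599.15 = 82.3 kW.

Q̇_C ≈ 82.3 kW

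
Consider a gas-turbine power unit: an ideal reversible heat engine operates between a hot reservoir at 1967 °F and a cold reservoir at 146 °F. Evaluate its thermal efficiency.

T_H = 1967 °F → (1967 − 32) × 5/9 = 1075.00 °C = 1348.15 K.
T_C = 146 °F → (146 − 32) × 5/9 = 63.33 °C = 336.48 K.
The Carnot efficiency is η = 1 − T_C/T_H = 1 − 336.48/1348.15 = 0.750.

η ≈ 0.750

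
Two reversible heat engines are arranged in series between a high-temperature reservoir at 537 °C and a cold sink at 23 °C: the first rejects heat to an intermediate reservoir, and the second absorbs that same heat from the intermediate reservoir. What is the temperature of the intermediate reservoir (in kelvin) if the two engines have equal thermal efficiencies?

T_H = 537 °C → 537 + 273.15 = 810.15 K.
T_C = 23 °C → 23 + 273.15 = 296.15 K.
Equal efficiencies require 1 − T_m/T_H = 1 − T_C/T_m, i.e. T_m/T_H = T_C/T_m, so T_m = √(T_H·T_C) = √(810.15 × 296.15) = 489.8 K.

T_m ≈ 489.8 K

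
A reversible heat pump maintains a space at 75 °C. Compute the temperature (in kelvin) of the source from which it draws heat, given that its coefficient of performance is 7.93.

T_H = 75 °C → 75 + 273.15 = 348.15 K.
COP_HP = T_H/(T_H − T_C) ⇒ T_C = T_H·(COP_HP − 1)/COP_HP = 348.15 × (7.93 − 1)/7.93 = 304 K.

T_C ≈ 304 K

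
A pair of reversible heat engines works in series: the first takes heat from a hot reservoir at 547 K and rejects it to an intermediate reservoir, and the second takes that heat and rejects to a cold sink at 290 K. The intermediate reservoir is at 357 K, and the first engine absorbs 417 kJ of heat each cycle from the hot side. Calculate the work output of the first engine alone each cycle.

First-stage efficiency η₁ = 1 − T_m/T_H = 1 − 357.00/547.00 = 0.3473.
W₁ = η₁·Q_H = 0.3473 × 417 = 145 kJ.

W₁ ≈ 145 kJ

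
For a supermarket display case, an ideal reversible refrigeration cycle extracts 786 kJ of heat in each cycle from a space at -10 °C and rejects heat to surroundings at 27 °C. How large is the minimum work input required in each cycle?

T_H = 27 °C → 27 + 273.15 = 300.15 K.
T_C = -10 °C → -10 + 273.15 = 263.15 K.
For a reversible refrigerator, COP_R = T_C/(T_H − T_C) = 263.15/37.00 = 7.1122.
W = Q_C/COP_R = 786/7.1122 = 111 kJ.

W_in ≈ 111 kJ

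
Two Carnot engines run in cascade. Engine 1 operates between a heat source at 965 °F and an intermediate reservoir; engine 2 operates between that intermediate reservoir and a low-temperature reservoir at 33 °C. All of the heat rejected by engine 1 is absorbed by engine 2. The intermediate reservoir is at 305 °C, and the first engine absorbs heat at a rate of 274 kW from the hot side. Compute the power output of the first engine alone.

Ẇ₁ ≈ 73.85 kW

T_H = 965 °F → (965 − 32) × 5/9 = 518.33 °C = 791.48 K.
T_C = 33 °C → 33 + 273.15 = 306.15 K.
T_m = 305 °C → 305 + 273.15 = 578.15 K.
First-stage efficiency η₁ = 1 − T_m/T_H = 1 − 578.15/791.48 = 0.2695.
W₁ = η₁·Q_H = 0.2695 × 274 = 73.85 kW.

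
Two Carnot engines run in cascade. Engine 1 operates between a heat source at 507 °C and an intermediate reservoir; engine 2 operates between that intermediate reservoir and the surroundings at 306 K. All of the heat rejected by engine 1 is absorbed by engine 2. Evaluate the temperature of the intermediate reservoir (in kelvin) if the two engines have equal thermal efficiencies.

T_H = 507 °C → 507 + 273.15 = 780.15 K.
Equal efficiencies require 1 − T_m/T_H = 1 − T_C/T_m, i.e. T_m/T_H = T_C/T_m, so T_m = √(T_H·T_C) = √(780.15 × 306.00) = 489 K.

T_m ≈ 489 K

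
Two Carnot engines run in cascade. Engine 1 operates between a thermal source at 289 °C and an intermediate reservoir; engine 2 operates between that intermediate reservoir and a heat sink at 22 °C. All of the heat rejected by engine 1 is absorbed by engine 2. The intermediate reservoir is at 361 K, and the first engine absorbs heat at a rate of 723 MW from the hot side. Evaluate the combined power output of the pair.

T_H = 289 °C → 289 + 273.15 = 562.15 K.
T_C = 22 °C → 22 + 273.15 = 295.15 K.
Two reversible stages in series are equivalent to a single Carnot engine between T_H and T_C, so η_total = 1 − T_C/T_H = 1 − 295.15/562.15 = 0.4750.
W_total = η_total · Q_H = 0.4750 × 723 = 343.4 MW.

Ẇ_total ≈ 343.4 MW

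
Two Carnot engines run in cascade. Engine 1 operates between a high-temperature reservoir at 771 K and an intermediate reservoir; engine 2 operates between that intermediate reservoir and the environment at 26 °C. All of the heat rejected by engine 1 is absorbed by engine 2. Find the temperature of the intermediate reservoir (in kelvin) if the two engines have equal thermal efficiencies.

T_C = 26 °C → 26 + 273.15 = 299.15 K.
Equal efficiencies require 1 − T_m/T_H = 1 − T_C/T_m, i.e. T_m/T_H = T_C/T_m, so T_m = √(T_H·T_C) = √(771.00 × 299.15) = 480 K.

T_m ≈ 480 K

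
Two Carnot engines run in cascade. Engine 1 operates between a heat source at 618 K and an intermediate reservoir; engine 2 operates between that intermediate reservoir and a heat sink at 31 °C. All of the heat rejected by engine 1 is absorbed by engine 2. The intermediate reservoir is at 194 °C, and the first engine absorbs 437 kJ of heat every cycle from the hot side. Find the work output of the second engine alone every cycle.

W₂ ≈ 115.3 kJ

T_C = 31 °C → 31 + 273.15 = 304.15 K.
T_m = 194 °C → 194 + 273.15 = 467.15 K.
Heat entering the second stage: Q_m = Q_H·(T_m/T_H) = 437 × 467.15/618.00 = 330.3 kJ.
Second-stage efficiency η₂ = 1 − T_C/T_m = 1 − 304.15/467.15 = 0.3489, so W₂ = η₂·Q_m = 115.3 kJ.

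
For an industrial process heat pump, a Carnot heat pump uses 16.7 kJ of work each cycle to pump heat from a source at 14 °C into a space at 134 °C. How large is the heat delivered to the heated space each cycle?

Q_H ≈ 56.66 kJ

T_H = 134 °C → 134 + 273.15 = 407.15 K.
T_C = 14 °C → 14 + 273.15 = 287.15 K.
For a reversible heat pump, COP_HP = T_H/(T_H − T_C) = 407.15/120.00 = 3.3929.
Q_H = COP_HP · W = 3.3929 × 16.7 = 56.66 kJ.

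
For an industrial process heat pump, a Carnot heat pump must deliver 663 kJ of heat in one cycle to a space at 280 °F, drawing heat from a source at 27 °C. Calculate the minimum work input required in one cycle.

T_H = 280 °F → (280 − 32) × 5/9 = 137.78 °C = 410.93 K.
T_C = 27 °C → 27 + 273.15 = 300.15 K.
For a reversible heat pump, COP_HP = T_H/(T_H − T_C) = 410.93/110.78 = 3.7095.
W = Q_H/COP_HP = 663/3.7095 = 179 kJ.

W_in ≈ 179 kJ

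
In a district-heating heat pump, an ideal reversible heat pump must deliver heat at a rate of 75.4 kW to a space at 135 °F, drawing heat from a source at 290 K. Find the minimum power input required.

Ẇ_in ≈ 9.21 kW

T_H = 135 °F → (135 − 32) × 5/9 = 57.22 °C = 330.37 K.
Reversible heating COP: COP_HP = T_H/(T_H − T_C) = 330.37/40.37 = 8.1832.
W = Q_H/COP_HP = 75.4/8.1832 = 9.21 kW.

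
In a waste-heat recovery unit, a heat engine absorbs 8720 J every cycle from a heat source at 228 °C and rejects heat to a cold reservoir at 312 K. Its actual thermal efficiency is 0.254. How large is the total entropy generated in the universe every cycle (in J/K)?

T_H = 228 °C → 228 + 273.15 = 501.15 K.
W = η·Q_H = 0.254 × 8720 = 2215 J, so Q_C = Q_H − W = 6505 J.
Reservoir entropy changes: ΔS_H = −Q_H/T_H = −8720/501.15 = -17.40 J/K and ΔS_C = +Q_C/T_C = 6505/312.00 = 20.85 J/K.
ΔS_univ = −Q_H/T_H + Q_C/T_C = 3.45 J/K (> 0, since η = 0.254 < η_Carnot = 0.377).

ΔS_univ ≈ 3.45 J/K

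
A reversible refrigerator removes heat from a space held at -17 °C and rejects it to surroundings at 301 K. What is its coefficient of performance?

COP_R ≈ 5.711

T_C = -17 °C → -17 + 273.15 = 256.15 K.
Carnot COP: COP_R = T_C/(T_H − T_C) = 256.15/(301.00 − 256.15) = 5.711.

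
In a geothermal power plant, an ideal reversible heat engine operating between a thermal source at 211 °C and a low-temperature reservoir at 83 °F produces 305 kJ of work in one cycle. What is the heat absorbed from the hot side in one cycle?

T_H = 211 °C → 211 + 273.15 = 484.15 K.
T_C = 83 °F → (83 − 32) × 5/9 = 28.33 °C = 301.48 K.
The Carnot efficiency is η = 1 − T_C/T_H = 1 − 301.48/484.15 = 0.3773.
Q_H = W/η = 305/0.3773 = 808 kJ.

Q_H ≈ 808 kJ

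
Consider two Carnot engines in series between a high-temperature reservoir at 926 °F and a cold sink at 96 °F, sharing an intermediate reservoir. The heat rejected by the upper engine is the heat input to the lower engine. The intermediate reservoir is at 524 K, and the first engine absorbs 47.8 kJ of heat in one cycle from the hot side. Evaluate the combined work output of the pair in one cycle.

W_total ≈ 28.6 kJ

T_H = 926 °F → (926 − 32) × 5/9 = 496.67 °C = 769.82 K.
T_C = 96 °F → (96 − 32) × 5/9 = 35.56 °C = 308.71 K.
Two reversible stages in series are equivalent to a single Carnot engine between T_H and T_C, so η_total = 1 − T_C/T_H = 1 − 308.71/769.82 = 0.5990.
W_total = η_total · Q_H = 0.5990 × 47.8 = 28.6 kJ.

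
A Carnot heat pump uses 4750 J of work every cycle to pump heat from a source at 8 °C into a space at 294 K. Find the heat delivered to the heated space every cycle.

T_C = 8 °C → 8 + 273.15 = 281.15 K.
The Carnot heat-pump COP is COP_HP = T_H/(T_H − T_C) = 294.00/12.85 = 22.8794.
Q_H = COP_HP · W = 22.8794 × 4750 = 109000 J.

Q_H ≈ 109000 J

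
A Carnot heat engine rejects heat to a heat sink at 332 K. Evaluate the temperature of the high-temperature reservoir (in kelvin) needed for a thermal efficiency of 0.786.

T_H ≈ 1550 K

From η = 1 − T_C/T_H, solving for T_H gives T_H = T_C/(1 − η) = 332.00/(1 − 0.786) = 1550 K.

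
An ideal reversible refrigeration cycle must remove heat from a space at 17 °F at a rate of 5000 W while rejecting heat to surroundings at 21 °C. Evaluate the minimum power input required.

Ẇ_in ≈ 554 W

T_H = 21 °C → 21 + 273.15 = 294.15 K.
T_C = 17 °F → (17 − 32) × 5/9 = -8.33 °C = 264.82 K.
For a reversible refrigerator, COP_R = T_C/(T_H − T_C) = 264.82/29.33 = 9.0278.
W = Q_C/COP_R = 5000/9.0278 = 554 W.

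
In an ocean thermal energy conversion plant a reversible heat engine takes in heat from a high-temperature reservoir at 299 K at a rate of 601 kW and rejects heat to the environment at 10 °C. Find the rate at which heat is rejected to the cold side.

Q̇_C ≈ 569 kW

T_C = 10 °C → 10 + 273.15 = 283.15 K.
η_rev = 1 − T_C/T_H = 1 − 283.15/299.00 = 0.0530.
For a reversible cycle Q_C/Q_H = T_C/T_H, so Q_C = 601 × 283.15/299.00 = 569 kW.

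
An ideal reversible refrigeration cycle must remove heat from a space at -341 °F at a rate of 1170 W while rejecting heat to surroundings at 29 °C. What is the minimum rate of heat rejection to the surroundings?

Q̇_H ≈ 5360 W

T_H = 29 °C → 29 + 273.15 = 302.15 K.
T_C = -341 °F → (-341 − 32) × 5/9 = -207.22 °C = 65.93 K.
For a reversible cycle Q_H/Q_C = T_H/T_C, so Q_H = Q_C·T_H/T_C = 1170 × 302.15/65.93 = 5360 W.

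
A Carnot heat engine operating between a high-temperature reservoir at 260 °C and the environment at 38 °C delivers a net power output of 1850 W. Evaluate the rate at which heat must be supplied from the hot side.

Q̇_H ≈ 4440 W

T_H = 260 °C → 260 + 273.15 = 533.15 K.
T_C = 38 °C → 38 + 273.15 = 311.15 K.
Carnot efficiency: η = 1 − T_C/T_H = 1 − 311.15/533.15 = 0.4164.
Q_H = W/η = 1850/0.4164 = 4440 W.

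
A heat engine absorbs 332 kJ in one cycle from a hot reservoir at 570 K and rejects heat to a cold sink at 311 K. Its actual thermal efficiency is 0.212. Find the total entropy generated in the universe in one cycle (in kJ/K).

ΔS_univ ≈ 0.2588 kJ/K

W = η·Q_H = 0.212 × 332 = 70.38 kJ, so Q_C = Q_H − W = 261.6 kJ.
Entropy balance on the reservoirs: −Q_H/T_H = -0.5825 kJ/K, +Q_C/T_C = 0.8412 kJ/K.
ΔS_univ = −Q_H/T_H + Q_C/T_C = 0.2588 kJ/K (> 0, since η = 0.212 < η_Carnot = 0.454).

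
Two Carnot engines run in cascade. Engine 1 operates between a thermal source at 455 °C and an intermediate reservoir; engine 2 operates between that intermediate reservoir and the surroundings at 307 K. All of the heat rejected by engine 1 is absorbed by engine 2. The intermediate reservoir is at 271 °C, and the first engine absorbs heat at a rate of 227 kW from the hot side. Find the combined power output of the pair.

T_H = 455 °C → 455 + 273.15 = 728.15 K.
Two reversible stages in series are equivalent to a single Carnot engine between T_H and T_C, so η_total = 1 − T_C/T_H = 1 − 307.00/728.15 = 0.5784.
W_total = η_total · Q_H = 0.5784 × 227 = 131 kW.

Ẇ_total ≈ 131 kW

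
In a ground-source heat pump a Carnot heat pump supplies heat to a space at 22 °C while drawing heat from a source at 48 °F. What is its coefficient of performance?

COP_HP ≈ 22.5

T_H = 22 °C → 22 + 273.15 = 295.15 K.
T_C = 48 °F → (48 − 32) × 5/9 = 8.89 °C = 282.04 K.
For a reversible heat pump, COP_HP = T_H/(T_H − T_C) = 295.15/(295.15 − 282.04) = 22.5.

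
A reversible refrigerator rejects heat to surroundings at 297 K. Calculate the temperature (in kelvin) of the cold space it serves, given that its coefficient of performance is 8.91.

COP_R = T_C/(T_H − T_C) ⇒ T_C = T_H·COP_R/(1 + COP_R) = 297.00 × 8.91/(1 + 8.91) = 267 K.

T_C ≈ 267 K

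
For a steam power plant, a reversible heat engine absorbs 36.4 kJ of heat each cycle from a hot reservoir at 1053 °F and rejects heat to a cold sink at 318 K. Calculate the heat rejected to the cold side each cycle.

T_H = 1053 °F → (1053 − 32) × 5/9 = 567.22 °C = 840.37 K.
For a reversible engine, η = 1 − T_C/T_H = 1 − 318.00/840.37 = 0.6216.
For a reversible cycle Q_C/Q_H = T_C/T_H, so Q_C = 36.4 × 318.00/840.37 = 13.77 kJ.

Q_C ≈ 13.77 kJ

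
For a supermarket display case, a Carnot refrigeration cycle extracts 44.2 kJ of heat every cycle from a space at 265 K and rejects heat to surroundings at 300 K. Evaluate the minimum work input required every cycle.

W_in ≈ 5.84 kJ

The reversible coefficient of performance is COP_R = T_C/(T_H − T_C) = 265.00/35.00 = 7.5714.
W = Q_C/COP_R = 44.2/7.5714 = 5.84 kJ.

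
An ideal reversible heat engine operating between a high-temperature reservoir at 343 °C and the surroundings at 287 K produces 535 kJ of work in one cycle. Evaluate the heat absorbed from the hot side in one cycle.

Q_H ≈ 1000 kJ

T_H = 343 °C → 343 + 273.15 = 616.15 K.
The Carnot efficiency is η = 1 − T_C/T_H = 1 − 287.00/616.15 = 0.5342.
Q_H = W/η = 535/0.5342 = 1000 kJ.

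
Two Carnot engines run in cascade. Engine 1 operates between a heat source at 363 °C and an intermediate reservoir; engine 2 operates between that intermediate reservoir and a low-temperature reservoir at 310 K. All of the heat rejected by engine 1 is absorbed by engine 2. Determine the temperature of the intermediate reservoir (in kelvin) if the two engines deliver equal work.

T_H = 363 °C → 363 + 273.15 = 636.15 K.
For reversible stages Q_m = Q_H·(T_m/T_H). Setting W₁ = Q_H(1 − T_m/T_H) equal to W₂ = Q_m(1 − T_C/T_m) = Q_H·(T_m − T_C)/T_H gives T_H − T_m = T_m − T_C, so T_m = (T_H + T_C)/2 = (636.15 + 310.00)/2 = 473 K.

T_m ≈ 473 K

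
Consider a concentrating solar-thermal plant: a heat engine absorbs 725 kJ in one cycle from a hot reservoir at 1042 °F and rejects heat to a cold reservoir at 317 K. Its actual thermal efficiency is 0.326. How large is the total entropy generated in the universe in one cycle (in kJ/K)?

T_H = 1042 °F → (1042 − 32) × 5/9 = 561.11 °C = 834.26 K.
W = η·Q_H = 0.326 × 725 = 236.4 kJ, so Q_C = Q_H − W = 488.6 kJ.
Reservoir entropy changes: ΔS_H = −Q_H/T_H = −725/834.26 = -0.8690 kJ/K and ΔS_C = +Q_C/T_C = 488.6/317.00 = 1.541 kJ/K.
ΔS_univ = −Q_H/T_H + Q_C/T_C = 0.6725 kJ/K (> 0, since η = 0.326 < η_Carnot = 0.620).

ΔS_univ ≈ 0.6725 kJ/K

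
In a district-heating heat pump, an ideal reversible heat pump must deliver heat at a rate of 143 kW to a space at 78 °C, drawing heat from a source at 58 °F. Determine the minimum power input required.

Ẇ_in ≈ 25.9 kW

T_H = 78 °C → 78 + 273.15 = 351.15 K.
T_C = 58 °F → (58 − 32) × 5/9 = 14.44 °C = 287.59 K.
Reversible heating COP: COP_HP = T_H/(T_H − T_C) = 351.15/63.56 = 5.5251.
W = Q_H/COP_HP = 143/5.5251 = 25.9 kW.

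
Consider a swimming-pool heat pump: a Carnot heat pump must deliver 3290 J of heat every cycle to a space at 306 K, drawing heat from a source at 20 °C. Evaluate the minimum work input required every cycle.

T_C = 20 °C → 20 + 273.15 = 293.15 K.
Reversible heating COP: COP_HP = T_H/(T_H − T_C) = 306.00/12.85 = 23.8132.
W = Q_H/COP_HP = 3290/23.8132 = 138 J.

W_in ≈ 138 J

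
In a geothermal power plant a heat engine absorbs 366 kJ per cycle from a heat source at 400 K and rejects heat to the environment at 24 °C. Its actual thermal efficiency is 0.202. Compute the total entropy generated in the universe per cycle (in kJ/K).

ΔS_univ ≈ 0.0679 kJ/K

T_C = 24 °C → 24 + 273.15 = 297.15 K.
W = η·Q_H = 0.202 × 366 = 73.93 kJ, so Q_C = Q_H − W = 292.1 kJ.
Entropy balance on the reservoirs: −Q_H/T_H = -0.9150 kJ/K, +Q_C/T_C = 0.9829 kJ/K.
ΔS_univ = −Q_H/T_H + Q_C/T_C = 0.0679 kJ/K (> 0, since η = 0.202 < η_Carnot = 0.257).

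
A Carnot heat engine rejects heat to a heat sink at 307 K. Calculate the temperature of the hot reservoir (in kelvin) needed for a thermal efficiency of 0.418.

From η = 1 − T_C/T_H, solving for T_H gives T_H = T_C/(1 − η) = 307.00/(1 − 0.418) = 527 K.

T_H ≈ 527 K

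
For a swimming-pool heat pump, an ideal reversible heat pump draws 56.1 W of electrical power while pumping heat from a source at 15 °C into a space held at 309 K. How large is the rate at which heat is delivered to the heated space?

Q̇_H ≈ 831 W

T_C = 15 °C → 15 + 273.15 = 288.15 K.
COP_HP = T_H/(T_H − T_C) = 309.00/20.85 = 14.8201.
Q_H = COP_HP · W = 14.8201 × 56.1 = 831 W.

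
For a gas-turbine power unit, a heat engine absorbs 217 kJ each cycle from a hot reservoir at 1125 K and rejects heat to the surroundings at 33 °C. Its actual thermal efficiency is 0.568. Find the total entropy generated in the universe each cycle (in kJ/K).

ΔS_univ ≈ 0.113 kJ/K

T_C = 33 °C → 33 + 273.15 = 306.15 K.
W = η·Q_H = 0.568 × 217 = 123.3 kJ, so Q_C = Q_H − W = 93.74 kJ.
Reservoir entropy changes: ΔS_H = −Q_H/T_H = −217/1125.00 = -0.1929 kJ/K and ΔS_C = +Q_C/T_C = 93.74/306.15 = 0.3062 kJ/K.
ΔS_univ = −Q_H/T_H + Q_C/T_C = 0.113 kJ/K (> 0, since η = 0.568 < η_Carnot = 0.728).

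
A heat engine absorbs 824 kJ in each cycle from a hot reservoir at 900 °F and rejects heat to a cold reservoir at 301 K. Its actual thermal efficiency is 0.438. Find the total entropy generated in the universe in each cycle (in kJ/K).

T_H = 900 °F → (900 − 32) × 5/9 = 482.22 °C = 755.37 K.
W = η·Q_H = 0.438 × 824 = 360.9 kJ, so Q_C = Q_H − W = 463.1 kJ.
The hot reservoir loses entropy Q_H/T_H = 824/755.37 = 1.091 kJ/K; the cold reservoir gains Q_C/T_C = 463.1/301.00 = 1.538 kJ/K.
ΔS_univ = −Q_H/T_H + Q_C/T_C = 0.448 kJ/K (> 0, since η = 0.438 < η_Carnot = 0.602).

ΔS_univ ≈ 0.448 kJ/K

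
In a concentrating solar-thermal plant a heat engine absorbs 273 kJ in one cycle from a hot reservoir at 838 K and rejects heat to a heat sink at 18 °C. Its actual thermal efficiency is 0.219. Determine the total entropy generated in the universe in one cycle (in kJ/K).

T_C = 18 °C → 18 + 273.15 = 291.15 K.
W = η·Q_H = 0.219 × 273 = 59.79 kJ, so Q_C = Q_H − W = 213.2 kJ.
Entropy balance on the reservoirs: −Q_H/T_H = -0.3258 kJ/K, +Q_C/T_C = 0.7323 kJ/K.
ΔS_univ = −Q_H/T_H + Q_C/T_C = 0.407 kJ/K (> 0, since η = 0.219 < η_Carnot = 0.653).

ΔS_univ ≈ 0.407 kJ/K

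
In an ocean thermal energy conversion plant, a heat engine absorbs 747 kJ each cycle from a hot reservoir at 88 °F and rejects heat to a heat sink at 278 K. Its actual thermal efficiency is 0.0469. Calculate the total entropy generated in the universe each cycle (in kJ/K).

ΔS_univ ≈ 0.1059 kJ/K

T_H = 88 °F → (88 − 32) × 5/9 = 31.11 °C = 304.26 K.
W = η·Q_H = 0.0469 × 747 = 35.03 kJ, so Q_C = Q_H − W = 712.0 kJ.
Entropy balance on the reservoirs: −Q_H/T_H = -2.455 kJ/K, +Q_C/T_C = 2.561 kJ/K.
ΔS_univ = −Q_H/T_H + Q_C/T_C = 0.1059 kJ/K (> 0, since η = 0.0469 < η_Carnot = 0.086).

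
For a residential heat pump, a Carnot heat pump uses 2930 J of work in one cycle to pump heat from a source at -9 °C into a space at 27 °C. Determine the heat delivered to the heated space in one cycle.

T_H = 27 °C → 27 + 273.15 = 300.15 K.
T_C = -9 °C → -9 + 273.15 = 264.15 K.
The Carnot heat-pump COP is COP_HP = T_H/(T_H − T_C) = 300.15/36.00 = 8.3375.
Q_H = COP_HP · W = 8.3375 × 2930 = 24400 J.

Q_H ≈ 24400 J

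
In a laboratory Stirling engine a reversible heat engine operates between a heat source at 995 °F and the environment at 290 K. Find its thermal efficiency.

T_H = 995 °F → (995 − 32) × 5/9 = 535.00 °C = 808.15 K.
The Carnot efficiency is η = 1 − T_C/T_H = 1 − 290.00/808.15 = 0.641.

η ≈ 0.641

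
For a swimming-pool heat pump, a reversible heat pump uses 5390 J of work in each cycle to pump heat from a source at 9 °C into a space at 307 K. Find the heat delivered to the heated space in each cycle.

Q_H ≈ 66600 J

T_C = 9 °C → 9 + 273.15 = 282.15 K.
The Carnot heat-pump COP is COP_HP = T_H/(T_H − T_C) = 307.00/24.85 = 12.3541.
Q_H = COP_HP · W = 12.3541 × 5390 = 66600 J.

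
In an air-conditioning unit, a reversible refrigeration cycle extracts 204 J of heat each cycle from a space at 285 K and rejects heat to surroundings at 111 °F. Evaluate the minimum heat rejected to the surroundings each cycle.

Q_H ≈ 226.9 J

T_H = 111 °F → (111 − 32) × 5/9 = 43.89 °C = 317.04 K.
For a reversible cycle Q_H/Q_C = T_H/T_C, so Q_H = Q_C·T_H/T_C = 204 × 317.04/285.00 = 226.9 J.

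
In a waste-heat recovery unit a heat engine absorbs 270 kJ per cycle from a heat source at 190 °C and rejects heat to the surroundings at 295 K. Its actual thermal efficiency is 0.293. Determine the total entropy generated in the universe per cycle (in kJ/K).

ΔS_univ ≈ 0.0641 kJ/K

T_H = 190 °C → 190 + 273.15 = 463.15 K.
W = η·Q_H = 0.293 × 270 = 79.11 kJ, so Q_C = Q_H − W = 190.9 kJ.
Entropy balance on the reservoirs: −Q_H/T_H = -0.5830 kJ/K, +Q_C/T_C = 0.6471 kJ/K.
ΔS_univ = −Q_H/T_H + Q_C/T_C = 0.0641 kJ/K (> 0, since η = 0.293 < η_Carnot = 0.363).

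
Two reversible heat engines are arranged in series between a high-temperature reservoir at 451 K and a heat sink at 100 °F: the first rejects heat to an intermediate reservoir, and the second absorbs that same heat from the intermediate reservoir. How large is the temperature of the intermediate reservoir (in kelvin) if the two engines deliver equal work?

T_m ≈ 381 K

T_C = 100 °F → (100 − 32) × 5/9 = 37.78 °C = 310.93 K.
For reversible stages Q_m = Q_H·(T_m/T_H). Setting W₁ = Q_H(1 − T_m/T_H) equal to W₂ = Q_m(1 − T_C/T_m) = Q_H·(T_m − T_C)/T_H gives T_H − T_m = T_m − T_C, so T_m = (T_H + T_C)/2 = (451.00 + 310.93)/2 = 381 K.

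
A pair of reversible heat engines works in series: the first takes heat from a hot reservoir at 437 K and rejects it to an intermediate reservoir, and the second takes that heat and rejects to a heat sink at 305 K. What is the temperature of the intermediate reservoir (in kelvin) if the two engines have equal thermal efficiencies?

T_m ≈ 365.1 K

Equal efficiencies require 1 − T_m/T_H = 1 − T_C/T_m, i.e. T_m/T_H = T_C/T_m, so T_m = √(T_H·T_C) = √(437.00 × 305.00) = 365.1 K.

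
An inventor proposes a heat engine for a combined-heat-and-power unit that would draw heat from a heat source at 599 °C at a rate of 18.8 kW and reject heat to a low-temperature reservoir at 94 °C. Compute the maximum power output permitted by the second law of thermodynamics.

Ẇ_max ≈ 10.9 kW

T_H = 599 °C → 599 + 273.15 = 872.15 K.
T_C = 94 °C → 94 + 273.15 = 367.15 K.
By the Carnot theorem, η_max = 1 − T_C/T_H = 1 − 367.15/872.15 = 0.5790.
W_max = η_max · Q_H = 0.5790 × 18.8 = 10.9 kW.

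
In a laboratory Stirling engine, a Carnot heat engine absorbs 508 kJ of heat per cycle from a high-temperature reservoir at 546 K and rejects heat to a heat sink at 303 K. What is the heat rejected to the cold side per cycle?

Since the cycle is reversible, η = 1 − T_C/T_H = 1 − 303.00/546.00 = 0.4451.
For a reversible cycle Q_C/Q_H = T_C/T_H, so Q_C = 508 × 303.00/546.00 = 282 kJ.

Q_C ≈ 282 kJ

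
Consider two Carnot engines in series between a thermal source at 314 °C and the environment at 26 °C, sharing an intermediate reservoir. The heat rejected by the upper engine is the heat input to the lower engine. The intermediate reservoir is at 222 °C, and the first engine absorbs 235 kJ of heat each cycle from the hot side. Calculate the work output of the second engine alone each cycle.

T_H = 314 °C → 314 + 273.15 = 587.15 K.
T_C = 26 °C → 26 + 273.15 = 299.15 K.
T_m = 222 °C → 222 + 273.15 = 495.15 K.
Heat entering the second stage: Q_m = Q_H·(T_m/T_H) = 235 × 495.15/587.15 = 198 kJ.
Second-stage efficiency η₂ = 1 − T_C/T_m = 1 − 299.15/495.15 = 0.3958, so W₂ = η₂·Q_m = 78.4 kJ.

W₂ ≈ 78.4 kJ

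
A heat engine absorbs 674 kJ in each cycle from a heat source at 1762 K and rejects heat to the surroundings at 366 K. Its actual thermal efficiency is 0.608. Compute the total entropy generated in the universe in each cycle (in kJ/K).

ΔS_univ ≈ 0.339 kJ/K

W = η·Q_H = 0.608 × 674 = 409.8 kJ, so Q_C = Q_H − W = 264.2 kJ.
The hot reservoir loses entropy Q_H/T_H = 674/1762.00 = 0.3825 kJ/K; the cold reservoir gains Q_C/T_C = 264.2/366.00 = 0.7219 kJ/K.
ΔS_univ = −Q_H/T_H + Q_C/T_C = 0.339 kJ/K (> 0, since η = 0.608 < η_Carnot = 0.792).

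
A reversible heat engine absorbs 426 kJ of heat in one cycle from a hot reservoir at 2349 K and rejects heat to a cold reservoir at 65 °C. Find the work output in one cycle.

W ≈ 365 kJ

T_C = 65 °C → 65 + 273.15 = 338.15 K.
Carnot efficiency: η = 1 − T_C/T_H = 1 − 338.15/2349.00 = 0.8560.
W = η·Q_H = 0.8560 × 426 = 365 kJ.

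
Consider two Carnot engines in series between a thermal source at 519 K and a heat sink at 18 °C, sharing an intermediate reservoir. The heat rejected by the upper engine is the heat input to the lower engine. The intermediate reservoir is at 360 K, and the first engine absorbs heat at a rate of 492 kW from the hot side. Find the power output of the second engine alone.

Ẇ₂ ≈ 65.3 kW

T_C = 18 °C → 18 + 273.15 = 291.15 K.
Heat entering the second stage: Q_m = Q_H·(T_m/T_H) = 492 × 360.00/519.00 = 341 kW.
Second-stage efficiency η₂ = 1 − T_C/T_m = 1 − 291.15/360.00 = 0.1913, so W₂ = η₂·Q_m = 65.3 kW.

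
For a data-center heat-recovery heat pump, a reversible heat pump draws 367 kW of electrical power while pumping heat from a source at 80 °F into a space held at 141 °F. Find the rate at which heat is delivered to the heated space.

T_H = 141 °F → (141 − 32) × 5/9 = 60.56 °C = 333.71 K.
T_C = 80 °F → (80 − 32) × 5/9 = 26.67 °C = 299.82 K.
The Carnot heat-pump COP is COP_HP = T_H/(T_H − T_C) = 333.71/33.89 = 9.8470.
Q_H = COP_HP · W = 9.8470 × 367 = 3614 kW.

Q̇_H ≈ 3614 kW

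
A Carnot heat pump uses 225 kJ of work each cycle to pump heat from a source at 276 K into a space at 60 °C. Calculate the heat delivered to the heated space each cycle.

Q_H ≈ 1310 kJ

T_H = 60 °C → 60 + 273.15 = 333.15 K.
Reversible heating COP: COP_HP = T_H/(T_H − T_C) = 333.15/57.15 = 5.8294.
Q_H = COP_HP · W = 5.8294 × 225 = 1310 kJ.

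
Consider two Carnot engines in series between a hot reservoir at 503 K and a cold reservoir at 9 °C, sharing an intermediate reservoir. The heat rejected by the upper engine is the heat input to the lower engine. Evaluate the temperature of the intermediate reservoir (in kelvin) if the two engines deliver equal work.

T_m ≈ 392.6 K

T_C = 9 °C → 9 + 273.15 = 282.15 K.
For reversible stages Q_m = Q_H·(T_m/T_H). Setting W₁ = Q_H(1 − T_m/T_H) equal to W₂ = Q_m(1 − T_C/T_m) = Q_H·(T_m − T_C)/T_H gives T_H − T_m = T_m − T_C, so T_m = (T_H + T_C)/2 = (503.00 + 282.15)/2 = 392.6 K.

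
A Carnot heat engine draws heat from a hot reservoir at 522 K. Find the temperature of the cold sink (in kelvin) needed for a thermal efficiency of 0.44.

T_C ≈ 292 K

From η = 1 − T_C/T_H, T_C = T_H·(1 − η) = 522.00 × (1 − 0.44) = 292 K.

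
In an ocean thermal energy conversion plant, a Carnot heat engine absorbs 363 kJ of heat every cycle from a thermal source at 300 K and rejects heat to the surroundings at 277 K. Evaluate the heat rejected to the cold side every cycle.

Carnot efficiency: η = 1 − T_C/T_H = 1 − 277.00/300.00 = 0.0767.
For a reversible cycle Q_C/Q_H = T_C/T_H, so Q_C = 363 × 277.00/300.00 = 335.2 kJ.

Q_C ≈ 335.2 kJ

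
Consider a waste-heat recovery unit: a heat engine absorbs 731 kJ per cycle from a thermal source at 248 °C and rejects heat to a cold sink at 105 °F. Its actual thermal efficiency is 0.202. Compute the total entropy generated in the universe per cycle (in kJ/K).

T_H = 248 °C → 248 + 273.15 = 521.15 K.
T_C = 105 °F → (105 − 32) × 5/9 = 40.56 °C = 313.71 K.
W = η·Q_H = 0.202 × 731 = 147.7 kJ, so Q_C = Q_H − W = 583.3 kJ.
The hot reservoir loses entropy Q_H/T_H = 731/521.15 = 1.403 kJ/K; the cold reservoir gains Q_C/T_C = 583.3/313.71 = 1.860 kJ/K.
ΔS_univ = −Q_H/T_H + Q_C/T_C = 0.457 kJ/K (> 0, since η = 0.202 < η_Carnot = 0.398).

ΔS_univ ≈ 0.457 kJ/K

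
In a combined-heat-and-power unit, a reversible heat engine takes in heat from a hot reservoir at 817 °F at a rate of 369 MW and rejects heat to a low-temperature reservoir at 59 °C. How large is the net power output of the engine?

T_H = 817 °F → (817 − 32) × 5/9 = 436.11 °C = 709.26 K.
T_C = 59 °C → 59 + 273.15 = 332.15 K.
For a reversible engine, η = 1 − T_C/T_H = 1 − 332.15/709.26 = 0.5317.
W = η·Q_H = 0.5317 × 369 = 196 MW.

Ẇ ≈ 196 MW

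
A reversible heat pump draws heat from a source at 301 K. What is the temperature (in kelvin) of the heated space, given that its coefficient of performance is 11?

COP_HP = T_H/(T_H − T_C) ⇒ T_H = T_C·COP_HP/(COP_HP − 1) = 301.00 × 11/(11 − 1) = 331.1 K.

T_H ≈ 331.1 K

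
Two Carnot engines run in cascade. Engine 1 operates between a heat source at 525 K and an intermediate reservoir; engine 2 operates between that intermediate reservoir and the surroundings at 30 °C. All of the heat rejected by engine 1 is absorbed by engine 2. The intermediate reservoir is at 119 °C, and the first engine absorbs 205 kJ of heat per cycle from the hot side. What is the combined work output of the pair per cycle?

W_total ≈ 86.63 kJ

T_C = 30 °C → 30 + 273.15 = 303.15 K.
Two reversible stages in series are equivalent to a single Carnot engine between T_H and T_C, so η_total = 1 − T_C/T_H = 1 − 303.15/525.00 = 0.4226.
W_total = η_total · Q_H = 0.4226 × 205 = 86.63 kJ.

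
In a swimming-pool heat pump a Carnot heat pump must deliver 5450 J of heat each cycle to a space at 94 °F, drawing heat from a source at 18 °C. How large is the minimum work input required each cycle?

T_H = 94 °F → (94 − 32) × 5/9 = 34.44 °C = 307.59 K.
T_C = 18 °C → 18 + 273.15 = 291.15 K.
For a reversible heat pump, COP_HP = T_H/(T_H − T_C) = 307.59/16.44 = 18.7051.
W = Q_H/COP_HP = 5450/18.7051 = 291.4 J.

W_in ≈ 291.4 J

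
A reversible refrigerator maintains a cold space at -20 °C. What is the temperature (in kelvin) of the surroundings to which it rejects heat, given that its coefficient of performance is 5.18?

T_C = -20 °C → -20 + 273.15 = 253.15 K.
COP_R = T_C/(T_H − T_C) ⇒ T_H = T_C·(1 + 1/COP_R) = 253.15 × (1 + 1/5.18) = 302 K.

T_H ≈ 302 K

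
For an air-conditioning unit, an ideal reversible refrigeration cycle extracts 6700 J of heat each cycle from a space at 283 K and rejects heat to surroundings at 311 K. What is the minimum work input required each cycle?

The reversible coefficient of performance is COP_R = T_C/(T_H − T_C) = 283.00/28.00 = 10.1071.
W = Q_C/COP_R = 6700/10.1071 = 662.9 J.

W_in ≈ 662.9 J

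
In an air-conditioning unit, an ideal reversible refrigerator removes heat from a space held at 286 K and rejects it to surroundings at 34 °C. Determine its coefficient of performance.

T_H = 34 °C → 34 + 273.15 = 307.15 K.
The reversible coefficient of performance is COP_R = T_C/(T_H − T_C) = 286.00/(307.15 − 286.00) = 13.52.

COP_R ≈ 13.52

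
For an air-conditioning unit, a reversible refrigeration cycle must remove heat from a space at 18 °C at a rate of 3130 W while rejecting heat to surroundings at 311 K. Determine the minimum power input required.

Ẇ_in ≈ 213 W

T_C = 18 °C → 18 + 273.15 = 291.15 K.
For a reversible refrigerator, COP_R = T_C/(T_H − T_C) = 291.15/19.85 = 14.6675.
W = Q_C/COP_R = 3130/14.6675 = 213 W.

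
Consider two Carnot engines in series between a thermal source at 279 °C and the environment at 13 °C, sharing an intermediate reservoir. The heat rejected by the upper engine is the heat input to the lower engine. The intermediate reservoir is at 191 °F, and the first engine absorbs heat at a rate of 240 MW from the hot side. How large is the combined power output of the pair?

Ẇ_total ≈ 115.6 MW

T_H = 279 °C → 279 + 273.15 = 552.15 K.
T_C = 13 °C → 13 + 273.15 = 286.15 K.
Two reversible stages in series are equivalent to a single Carnot engine between T_H and T_C, so η_total = 1 − T_C/T_H = 1 − 286.15/552.15 = 0.4818.
W_total = η_total · Q_H = 0.4818 × 240 = 115.6 MW.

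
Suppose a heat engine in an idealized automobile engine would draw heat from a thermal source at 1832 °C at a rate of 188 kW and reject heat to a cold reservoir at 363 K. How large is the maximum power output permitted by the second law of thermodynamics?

T_H = 1832 °C → 1832 + 273.15 = 2105.15 K.
By the Carnot theorem, η_max = 1 − T_C/T_H = 1 − 363.00/2105.15 = 0.8276.
W_max = η_max · Q_H = 0.8276 × 188 = 156 kW.

Ẇ_max ≈ 156 kW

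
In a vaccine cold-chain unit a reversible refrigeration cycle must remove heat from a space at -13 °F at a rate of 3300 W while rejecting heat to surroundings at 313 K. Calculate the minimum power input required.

T_C = -13 °F → (-13 − 32) × 5/9 = -25.00 °C = 248.15 K.
Carnot COP: COP_R = T_C/(T_H − T_C) = 248.15/64.85 = 3.8265.
W = Q_C/COP_R = 3300/3.8265 = 862 W.

Ẇ_in ≈ 862 W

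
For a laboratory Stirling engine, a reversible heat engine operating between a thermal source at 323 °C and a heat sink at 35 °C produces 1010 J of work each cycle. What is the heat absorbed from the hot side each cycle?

T_H = 323 °C → 323 + 273.15 = 596.15 K.
T_C = 35 °C → 35 + 273.15 = 308.15 K.
Carnot efficiency: η = 1 − T_C/T_H = 1 − 308.15/596.15 = 0.4831.
Q_H = W/η = 1010/0.4831 = 2090 J.

Q_H ≈ 2090 J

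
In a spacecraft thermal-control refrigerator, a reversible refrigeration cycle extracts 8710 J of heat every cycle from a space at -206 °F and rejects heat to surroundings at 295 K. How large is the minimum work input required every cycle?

W_in ≈ 9522 J

T_C = -206 °F → (-206 − 32) × 5/9 = -132.22 °C = 140.93 K.
Carnot COP: COP_R = T_C/(T_H − T_C) = 140.93/154.07 = 0.9147.
W = Q_C/COP_R = 8710/0.9147 = 9522 J.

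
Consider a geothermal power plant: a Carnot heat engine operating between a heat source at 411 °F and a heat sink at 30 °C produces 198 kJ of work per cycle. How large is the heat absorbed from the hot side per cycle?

T_H = 411 °F → (411 − 32) × 5/9 = 210.56 °C = 483.71 K.
T_C = 30 °C → 30 + 273.15 = 303.15 K.
For a reversible engine, η = 1 − T_C/T_H = 1 − 303.15/483.71 = 0.3733.
Q_H = W/η = 198/0.3733 = 530 kJ.

Q_H ≈ 530 kJ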